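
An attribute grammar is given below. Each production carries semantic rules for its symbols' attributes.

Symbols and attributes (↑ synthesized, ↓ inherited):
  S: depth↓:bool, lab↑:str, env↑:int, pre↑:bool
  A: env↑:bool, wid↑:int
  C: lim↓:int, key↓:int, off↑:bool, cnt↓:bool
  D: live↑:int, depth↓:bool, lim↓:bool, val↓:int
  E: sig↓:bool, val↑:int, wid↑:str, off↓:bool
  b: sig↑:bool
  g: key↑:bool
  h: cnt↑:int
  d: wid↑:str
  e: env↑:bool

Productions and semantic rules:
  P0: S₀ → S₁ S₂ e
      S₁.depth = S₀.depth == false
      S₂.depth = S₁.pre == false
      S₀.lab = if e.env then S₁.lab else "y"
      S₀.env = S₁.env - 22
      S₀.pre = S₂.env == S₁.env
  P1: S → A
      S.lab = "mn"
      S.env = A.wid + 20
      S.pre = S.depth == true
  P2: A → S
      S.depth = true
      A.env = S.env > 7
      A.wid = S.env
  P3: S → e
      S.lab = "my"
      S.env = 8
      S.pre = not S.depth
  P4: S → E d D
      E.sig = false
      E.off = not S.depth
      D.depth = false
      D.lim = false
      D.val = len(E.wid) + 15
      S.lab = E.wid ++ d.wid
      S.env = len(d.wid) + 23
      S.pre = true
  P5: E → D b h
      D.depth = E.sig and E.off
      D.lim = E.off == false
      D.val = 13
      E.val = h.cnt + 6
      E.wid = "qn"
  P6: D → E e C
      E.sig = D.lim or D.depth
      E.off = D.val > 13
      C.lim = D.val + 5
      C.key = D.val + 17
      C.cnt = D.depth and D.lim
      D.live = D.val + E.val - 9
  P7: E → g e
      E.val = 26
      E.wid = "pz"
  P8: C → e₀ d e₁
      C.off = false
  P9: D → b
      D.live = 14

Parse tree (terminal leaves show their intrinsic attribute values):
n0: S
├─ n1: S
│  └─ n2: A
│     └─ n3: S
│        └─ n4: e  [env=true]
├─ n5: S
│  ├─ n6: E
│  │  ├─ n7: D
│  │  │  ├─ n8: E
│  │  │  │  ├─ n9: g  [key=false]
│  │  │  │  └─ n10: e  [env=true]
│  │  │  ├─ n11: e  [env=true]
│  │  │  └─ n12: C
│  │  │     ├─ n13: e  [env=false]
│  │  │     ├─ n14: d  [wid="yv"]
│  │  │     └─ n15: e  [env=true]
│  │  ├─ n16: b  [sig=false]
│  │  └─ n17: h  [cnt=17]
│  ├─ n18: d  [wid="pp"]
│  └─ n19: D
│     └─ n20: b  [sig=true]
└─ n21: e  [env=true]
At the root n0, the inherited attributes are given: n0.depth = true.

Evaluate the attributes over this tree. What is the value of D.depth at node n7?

false

1. n0.depth = true  [given at root]
2. n1.depth = false  [S₀.depth == false]
3. n3.depth = true  [true]
4. n4.env = true  [terminal]
5. n3.lab = "my"  ["my"]
6. n3.env = 8  [8]
7. n3.pre = false  [not S.depth]
8. n2.env = true  [S.env > 7]
9. n2.wid = 8  [S.env]
10. n1.lab = "mn"  ["mn"]
11. n1.env = 28  [A.wid + 20]
12. n1.pre = false  [S.depth == true]
13. n5.depth = true  [S₁.pre == false]
14. n6.sig = false  [false]
15. n6.off = false  [not S.depth]
16. n7.depth = false  [E.sig and E.off]
17. n7.lim = true  [E.off == false]
18. n7.val = 13  [13]
19. n8.sig = true  [D.lim or D.depth]
20. n8.off = false  [D.val > 13]
21. n9.key = false  [terminal]
22. n10.env = true  [terminal]
23. n8.val = 26  [26]
24. n8.wid = "pz"  ["pz"]
25. n11.env = true  [terminal]
26. n12.lim = 18  [D.val + 5]
27. n12.key = 30  [D.val + 17]
28. n12.cnt = false  [D.depth and D.lim]
29. n13.env = false  [terminal]
30. n14.wid = "yv"  [terminal]
31. n15.env = true  [terminal]
32. n12.off = false  [false]
33. n7.live = 30  [D.val + E.val - 9]
34. n16.sig = false  [terminal]
35. n17.cnt = 17  [terminal]
36. n6.val = 23  [h.cnt + 6]
37. n6.wid = "qn"  ["qn"]
38. n18.wid = "pp"  [terminal]
39. n19.depth = false  [false]
40. n19.lim = false  [false]
41. n19.val = 17  [len(E.wid) + 15]
42. n20.sig = true  [terminal]
43. n19.live = 14  [14]
44. n5.lab = "qnpp"  [E.wid ++ d.wid]
45. n5.env = 25  [len(d.wid) + 23]
46. n5.pre = true  [true]
47. n21.env = true  [terminal]
48. n0.lab = "mn"  [if e.env then S₁.lab else "y"]
49. n0.env = 6  [S₁.env - 22]
50. n0.pre = false  [S₂.env == S₁.env]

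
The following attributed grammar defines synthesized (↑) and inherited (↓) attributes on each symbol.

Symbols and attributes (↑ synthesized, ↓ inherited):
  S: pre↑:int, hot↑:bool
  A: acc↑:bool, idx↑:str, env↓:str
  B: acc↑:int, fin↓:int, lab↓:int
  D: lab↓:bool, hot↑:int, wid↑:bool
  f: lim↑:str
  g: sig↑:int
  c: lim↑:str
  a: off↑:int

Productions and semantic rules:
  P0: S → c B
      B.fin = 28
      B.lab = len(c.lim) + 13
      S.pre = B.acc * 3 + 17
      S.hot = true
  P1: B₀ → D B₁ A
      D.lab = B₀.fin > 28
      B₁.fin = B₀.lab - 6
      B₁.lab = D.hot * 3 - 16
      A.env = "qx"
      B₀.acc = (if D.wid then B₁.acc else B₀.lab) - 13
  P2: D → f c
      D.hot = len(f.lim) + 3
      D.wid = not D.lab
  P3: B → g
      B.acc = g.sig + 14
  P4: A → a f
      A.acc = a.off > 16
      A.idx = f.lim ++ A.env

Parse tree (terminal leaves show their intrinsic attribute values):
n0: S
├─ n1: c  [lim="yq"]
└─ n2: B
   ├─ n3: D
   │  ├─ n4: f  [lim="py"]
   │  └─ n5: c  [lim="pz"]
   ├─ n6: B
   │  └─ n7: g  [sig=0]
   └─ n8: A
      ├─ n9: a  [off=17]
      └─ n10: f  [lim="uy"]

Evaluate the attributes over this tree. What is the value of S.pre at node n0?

20

1. n1.lim = "yq"  [terminal]
2. n2.fin = 28  [28]
3. n2.lab = 15  [len(c.lim) + 13]
4. n3.lab = false  [B₀.fin > 28]
5. n4.lim = "py"  [terminal]
6. n5.lim = "pz"  [terminal]
7. n3.hot = 5  [len(f.lim) + 3]
8. n3.wid = true  [not D.lab]
9. n6.fin = 9  [B₀.lab - 6]
10. n6.lab = -1  [D.hot * 3 - 16]
11. n7.sig = 0  [terminal]
12. n6.acc = 14  [g.sig + 14]
13. n8.env = "qx"  ["qx"]
14. n9.off = 17  [terminal]
15. n10.lim = "uy"  [terminal]
16. n8.acc = true  [a.off > 16]
17. n8.idx = "uyqx"  [f.lim ++ A.env]
18. n2.acc = 1  [(if D.wid then B₁.acc else B₀.lab) - 13]
19. n0.pre = 20  [B.acc * 3 + 17]
20. n0.hot = true  [true]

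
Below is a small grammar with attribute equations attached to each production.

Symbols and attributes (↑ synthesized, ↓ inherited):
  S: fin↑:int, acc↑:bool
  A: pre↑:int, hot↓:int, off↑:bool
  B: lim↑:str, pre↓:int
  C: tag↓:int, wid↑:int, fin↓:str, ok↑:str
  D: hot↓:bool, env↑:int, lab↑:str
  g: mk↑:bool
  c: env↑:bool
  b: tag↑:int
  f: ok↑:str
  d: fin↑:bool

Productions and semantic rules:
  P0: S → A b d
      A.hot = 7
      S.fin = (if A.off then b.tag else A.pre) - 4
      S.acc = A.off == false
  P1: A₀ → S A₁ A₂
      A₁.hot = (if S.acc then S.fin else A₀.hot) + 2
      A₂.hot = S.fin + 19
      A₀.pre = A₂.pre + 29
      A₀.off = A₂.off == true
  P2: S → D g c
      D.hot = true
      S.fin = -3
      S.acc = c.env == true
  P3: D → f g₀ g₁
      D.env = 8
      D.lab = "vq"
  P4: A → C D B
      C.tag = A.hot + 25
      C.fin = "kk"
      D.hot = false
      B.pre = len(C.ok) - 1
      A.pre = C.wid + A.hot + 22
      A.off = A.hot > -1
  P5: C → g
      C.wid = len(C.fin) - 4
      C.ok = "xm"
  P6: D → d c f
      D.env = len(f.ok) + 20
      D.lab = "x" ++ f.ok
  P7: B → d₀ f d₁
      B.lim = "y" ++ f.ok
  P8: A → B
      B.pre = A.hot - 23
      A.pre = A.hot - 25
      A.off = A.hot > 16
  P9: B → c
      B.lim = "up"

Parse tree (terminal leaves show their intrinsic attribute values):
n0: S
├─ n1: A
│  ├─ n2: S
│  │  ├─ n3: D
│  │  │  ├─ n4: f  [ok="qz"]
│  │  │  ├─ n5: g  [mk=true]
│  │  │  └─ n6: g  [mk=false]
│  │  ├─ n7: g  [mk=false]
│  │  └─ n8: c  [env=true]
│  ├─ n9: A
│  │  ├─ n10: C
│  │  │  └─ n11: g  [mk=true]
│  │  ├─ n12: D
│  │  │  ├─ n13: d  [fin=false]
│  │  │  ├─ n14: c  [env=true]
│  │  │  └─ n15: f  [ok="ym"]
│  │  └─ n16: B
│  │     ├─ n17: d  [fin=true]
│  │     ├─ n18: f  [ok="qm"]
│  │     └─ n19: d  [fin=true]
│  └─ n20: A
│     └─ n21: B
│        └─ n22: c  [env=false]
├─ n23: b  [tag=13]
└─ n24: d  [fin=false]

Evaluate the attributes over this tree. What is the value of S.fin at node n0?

1. n1.hot = 7  [7]
2. n3.hot = true  [true]
3. n4.ok = "qz"  [terminal]
4. n5.mk = true  [terminal]
5. n6.mk = false  [terminal]
6. n3.env = 8  [8]
7. n3.lab = "vq"  ["vq"]
8. n7.mk = false  [terminal]
9. n8.env = true  [terminal]
10. n2.fin = -3  [-3]
11. n2.acc = true  [c.env == true]
12. n9.hot = -1  [(if S.acc then S.fin else A₀.hot) + 2]
13. n10.tag = 24  [A.hot + 25]
14. n10.fin = "kk"  ["kk"]
15. n11.mk = true  [terminal]
16. n10.wid = -2  [len(C.fin) - 4]
17. n10.ok = "xm"  ["xm"]
18. n12.hot = false  [false]
19. n13.fin = false  [terminal]
20. n14.env = true  [terminal]
21. n15.ok = "ym"  [terminal]
22. n12.env = 22  [len(f.ok) + 20]
23. n12.lab = "xym"  ["x" ++ f.ok]
24. n16.pre = 1  [len(C.ok) - 1]
25. n17.fin = true  [terminal]
26. n18.ok = "qm"  [terminal]
27. n19.fin = true  [terminal]
28. n16.lim = "yqm"  ["y" ++ f.ok]
29. n9.pre = 19  [C.wid + A.hot + 22]
30. n9.off = false  [A.hot > -1]
31. n20.hot = 16  [S.fin + 19]
32. n21.pre = -7  [A.hot - 23]
33. n22.env = false  [terminal]
34. n21.lim = "up"  ["up"]
35. n20.pre = -9  [A.hot - 25]
36. n20.off = false  [A.hot > 16]
37. n1.pre = 20  [A₂.pre + 29]
38. n1.off = false  [A₂.off == true]
39. n23.tag = 13  [terminal]
40. n24.fin = false  [terminal]
41. n0.fin = 16  [(if A.off then b.tag else A.pre) - 4]
42. n0.acc = true  [A.off == false]

16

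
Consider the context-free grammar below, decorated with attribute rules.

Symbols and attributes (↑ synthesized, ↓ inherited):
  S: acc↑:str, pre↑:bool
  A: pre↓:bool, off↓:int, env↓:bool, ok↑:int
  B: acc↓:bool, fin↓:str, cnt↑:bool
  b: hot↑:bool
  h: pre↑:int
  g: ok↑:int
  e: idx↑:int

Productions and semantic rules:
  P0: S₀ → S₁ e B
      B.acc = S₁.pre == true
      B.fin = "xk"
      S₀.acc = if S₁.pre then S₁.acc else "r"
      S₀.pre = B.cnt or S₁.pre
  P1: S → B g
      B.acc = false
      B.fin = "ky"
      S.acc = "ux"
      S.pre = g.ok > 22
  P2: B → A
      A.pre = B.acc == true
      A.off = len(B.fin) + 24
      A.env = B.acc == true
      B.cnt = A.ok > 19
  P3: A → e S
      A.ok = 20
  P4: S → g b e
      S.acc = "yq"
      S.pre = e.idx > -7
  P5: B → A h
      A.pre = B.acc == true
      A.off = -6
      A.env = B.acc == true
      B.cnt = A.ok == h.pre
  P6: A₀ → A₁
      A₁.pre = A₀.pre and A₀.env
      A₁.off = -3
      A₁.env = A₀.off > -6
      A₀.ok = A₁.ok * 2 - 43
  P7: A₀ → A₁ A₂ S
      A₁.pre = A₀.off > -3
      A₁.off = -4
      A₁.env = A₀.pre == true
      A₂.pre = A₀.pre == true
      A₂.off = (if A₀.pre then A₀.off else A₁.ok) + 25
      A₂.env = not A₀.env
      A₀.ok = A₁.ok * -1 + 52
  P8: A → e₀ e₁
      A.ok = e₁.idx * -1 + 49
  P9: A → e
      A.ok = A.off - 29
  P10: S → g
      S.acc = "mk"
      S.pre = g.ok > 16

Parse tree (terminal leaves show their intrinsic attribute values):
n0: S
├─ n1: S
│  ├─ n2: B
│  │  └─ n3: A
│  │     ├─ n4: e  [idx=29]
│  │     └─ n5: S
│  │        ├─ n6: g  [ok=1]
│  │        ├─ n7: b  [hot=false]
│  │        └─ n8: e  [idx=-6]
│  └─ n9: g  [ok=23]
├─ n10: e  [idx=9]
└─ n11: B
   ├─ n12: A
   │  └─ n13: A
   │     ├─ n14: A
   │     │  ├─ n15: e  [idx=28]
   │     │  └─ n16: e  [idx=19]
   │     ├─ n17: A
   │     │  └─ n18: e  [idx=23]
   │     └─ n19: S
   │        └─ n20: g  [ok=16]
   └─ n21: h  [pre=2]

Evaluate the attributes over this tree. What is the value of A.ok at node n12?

1

1. n2.acc = false  [false]
2. n2.fin = "ky"  ["ky"]
3. n3.pre = false  [B.acc == true]
4. n3.off = 26  [len(B.fin) + 24]
5. n3.env = false  [B.acc == true]
6. n4.idx = 29  [terminal]
7. n6.ok = 1  [terminal]
8. n7.hot = false  [terminal]
9. n8.idx = -6  [terminal]
10. n5.acc = "yq"  ["yq"]
11. n5.pre = true  [e.idx > -7]
12. n3.ok = 20  [20]
13. n2.cnt = true  [A.ok > 19]
14. n9.ok = 23  [terminal]
15. n1.acc = "ux"  ["ux"]
16. n1.pre = true  [g.ok > 22]
17. n10.idx = 9  [terminal]
18. n11.acc = true  [S₁.pre == true]
19. n11.fin = "xk"  ["xk"]
20. n12.pre = true  [B.acc == true]
21. n12.off = -6  [-6]
22. n12.env = true  [B.acc == true]
23. n13.pre = true  [A₀.pre and A₀.env]
24. n13.off = -3  [-3]
25. n13.env = false  [A₀.off > -6]
26. n14.pre = false  [A₀.off > -3]
27. n14.off = -4  [-4]
28. n14.env = true  [A₀.pre == true]
29. n15.idx = 28  [terminal]
30. n16.idx = 19  [terminal]
31. n14.ok = 30  [e₁.idx * -1 + 49]
32. n17.pre = true  [A₀.pre == true]
33. n17.off = 22  [(if A₀.pre then A₀.off else A₁.ok) + 25]
34. n17.env = true  [not A₀.env]
35. n18.idx = 23  [terminal]
36. n17.ok = -7  [A.off - 29]
37. n20.ok = 16  [terminal]
38. n19.acc = "mk"  ["mk"]
39. n19.pre = false  [g.ok > 16]
40. n13.ok = 22  [A₁.ok * -1 + 52]
41. n12.ok = 1  [A₁.ok * 2 - 43]
42. n21.pre = 2  [terminal]
43. n11.cnt = false  [A.ok == h.pre]
44. n0.acc = "ux"  [if S₁.pre then S₁.acc else "r"]
45. n0.pre = true  [B.cnt or S₁.pre]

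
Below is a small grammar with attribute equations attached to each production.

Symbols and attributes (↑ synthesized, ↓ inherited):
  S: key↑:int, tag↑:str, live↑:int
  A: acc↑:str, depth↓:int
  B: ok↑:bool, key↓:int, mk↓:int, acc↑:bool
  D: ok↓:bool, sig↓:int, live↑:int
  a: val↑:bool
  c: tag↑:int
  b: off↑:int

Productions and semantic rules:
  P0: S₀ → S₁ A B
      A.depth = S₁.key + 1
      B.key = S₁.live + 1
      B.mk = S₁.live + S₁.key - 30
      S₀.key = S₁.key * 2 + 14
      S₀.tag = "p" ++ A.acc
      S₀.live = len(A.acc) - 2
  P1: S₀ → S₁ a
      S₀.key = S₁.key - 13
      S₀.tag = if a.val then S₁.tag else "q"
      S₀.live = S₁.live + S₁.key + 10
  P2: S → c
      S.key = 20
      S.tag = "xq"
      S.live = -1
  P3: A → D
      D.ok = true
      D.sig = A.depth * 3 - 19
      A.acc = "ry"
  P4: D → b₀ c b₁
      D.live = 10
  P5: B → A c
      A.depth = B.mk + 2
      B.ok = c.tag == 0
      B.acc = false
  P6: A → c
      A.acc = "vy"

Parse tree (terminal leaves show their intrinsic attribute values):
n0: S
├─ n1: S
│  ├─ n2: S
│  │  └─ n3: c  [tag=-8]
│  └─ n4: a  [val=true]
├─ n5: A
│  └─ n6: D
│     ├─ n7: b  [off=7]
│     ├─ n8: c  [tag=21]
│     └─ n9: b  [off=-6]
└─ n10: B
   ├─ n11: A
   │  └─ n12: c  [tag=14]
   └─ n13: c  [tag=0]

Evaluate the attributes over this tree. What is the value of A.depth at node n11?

8

1. n3.tag = -8  [terminal]
2. n2.key = 20  [20]
3. n2.tag = "xq"  ["xq"]
4. n2.live = -1  [-1]
5. n4.val = true  [terminal]
6. n1.key = 7  [S₁.key - 13]
7. n1.tag = "xq"  [if a.val then S₁.tag else "q"]
8. n1.live = 29  [S₁.live + S₁.key + 10]
9. n5.depth = 8  [S₁.key + 1]
10. n6.ok = true  [true]
11. n6.sig = 5  [A.depth * 3 - 19]
12. n7.off = 7  [terminal]
13. n8.tag = 21  [terminal]
14. n9.off = -6  [terminal]
15. n6.live = 10  [10]
16. n5.acc = "ry"  ["ry"]
17. n10.key = 30  [S₁.live + 1]
18. n10.mk = 6  [S₁.live + S₁.key - 30]
19. n11.depth = 8  [B.mk + 2]
20. n12.tag = 14  [terminal]
21. n11.acc = "vy"  ["vy"]
22. n13.tag = 0  [terminal]
23. n10.ok = true  [c.tag == 0]
24. n10.acc = false  [false]
25. n0.key = 28  [S₁.key * 2 + 14]
26. n0.tag = "pry"  ["p" ++ A.acc]
27. n0.live = 0  [len(A.acc) - 2]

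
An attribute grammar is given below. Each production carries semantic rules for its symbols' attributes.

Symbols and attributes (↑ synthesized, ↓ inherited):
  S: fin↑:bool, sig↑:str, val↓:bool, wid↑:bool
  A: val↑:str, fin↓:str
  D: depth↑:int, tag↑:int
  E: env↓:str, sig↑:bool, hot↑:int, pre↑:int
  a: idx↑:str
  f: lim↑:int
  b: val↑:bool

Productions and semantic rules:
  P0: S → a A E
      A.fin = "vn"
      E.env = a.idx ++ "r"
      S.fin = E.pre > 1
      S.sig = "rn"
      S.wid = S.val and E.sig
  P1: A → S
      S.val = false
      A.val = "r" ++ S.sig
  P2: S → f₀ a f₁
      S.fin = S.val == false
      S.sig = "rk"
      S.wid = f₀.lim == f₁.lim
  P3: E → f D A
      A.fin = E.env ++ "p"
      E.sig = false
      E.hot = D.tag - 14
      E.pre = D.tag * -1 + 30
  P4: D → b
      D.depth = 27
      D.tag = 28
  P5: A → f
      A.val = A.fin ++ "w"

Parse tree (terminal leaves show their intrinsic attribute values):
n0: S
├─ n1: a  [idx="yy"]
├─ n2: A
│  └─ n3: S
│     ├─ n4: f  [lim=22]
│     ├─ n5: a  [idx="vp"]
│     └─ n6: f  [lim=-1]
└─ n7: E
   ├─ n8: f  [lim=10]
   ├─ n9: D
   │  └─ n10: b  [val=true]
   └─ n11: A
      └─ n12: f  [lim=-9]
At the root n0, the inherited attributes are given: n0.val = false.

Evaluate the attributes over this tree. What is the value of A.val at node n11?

1. n0.val = false  [given at root]
2. n1.idx = "yy"  [terminal]
3. n2.fin = "vn"  ["vn"]
4. n3.val = false  [false]
5. n4.lim = 22  [terminal]
6. n5.idx = "vp"  [terminal]
7. n6.lim = -1  [terminal]
8. n3.fin = true  [S.val == false]
9. n3.sig = "rk"  ["rk"]
10. n3.wid = false  [f₀.lim == f₁.lim]
11. n2.val = "rrk"  ["r" ++ S.sig]
12. n7.env = "yyr"  [a.idx ++ "r"]
13. n8.lim = 10  [terminal]
14. n10.val = true  [terminal]
15. n9.depth = 27  [27]
16. n9.tag = 28  [28]
17. n11.fin = "yyrp"  [E.env ++ "p"]
18. n12.lim = -9  [terminal]
19. n11.val = "yyrpw"  [A.fin ++ "w"]
20. n7.sig = false  [false]
21. n7.hot = 14  [D.tag - 14]
22. n7.pre = 2  [D.tag * -1 + 30]
23. n0.fin = true  [E.pre > 1]
24. n0.sig = "rn"  ["rn"]
25. n0.wid = false  [S.val and E.sig]

"yyrpw"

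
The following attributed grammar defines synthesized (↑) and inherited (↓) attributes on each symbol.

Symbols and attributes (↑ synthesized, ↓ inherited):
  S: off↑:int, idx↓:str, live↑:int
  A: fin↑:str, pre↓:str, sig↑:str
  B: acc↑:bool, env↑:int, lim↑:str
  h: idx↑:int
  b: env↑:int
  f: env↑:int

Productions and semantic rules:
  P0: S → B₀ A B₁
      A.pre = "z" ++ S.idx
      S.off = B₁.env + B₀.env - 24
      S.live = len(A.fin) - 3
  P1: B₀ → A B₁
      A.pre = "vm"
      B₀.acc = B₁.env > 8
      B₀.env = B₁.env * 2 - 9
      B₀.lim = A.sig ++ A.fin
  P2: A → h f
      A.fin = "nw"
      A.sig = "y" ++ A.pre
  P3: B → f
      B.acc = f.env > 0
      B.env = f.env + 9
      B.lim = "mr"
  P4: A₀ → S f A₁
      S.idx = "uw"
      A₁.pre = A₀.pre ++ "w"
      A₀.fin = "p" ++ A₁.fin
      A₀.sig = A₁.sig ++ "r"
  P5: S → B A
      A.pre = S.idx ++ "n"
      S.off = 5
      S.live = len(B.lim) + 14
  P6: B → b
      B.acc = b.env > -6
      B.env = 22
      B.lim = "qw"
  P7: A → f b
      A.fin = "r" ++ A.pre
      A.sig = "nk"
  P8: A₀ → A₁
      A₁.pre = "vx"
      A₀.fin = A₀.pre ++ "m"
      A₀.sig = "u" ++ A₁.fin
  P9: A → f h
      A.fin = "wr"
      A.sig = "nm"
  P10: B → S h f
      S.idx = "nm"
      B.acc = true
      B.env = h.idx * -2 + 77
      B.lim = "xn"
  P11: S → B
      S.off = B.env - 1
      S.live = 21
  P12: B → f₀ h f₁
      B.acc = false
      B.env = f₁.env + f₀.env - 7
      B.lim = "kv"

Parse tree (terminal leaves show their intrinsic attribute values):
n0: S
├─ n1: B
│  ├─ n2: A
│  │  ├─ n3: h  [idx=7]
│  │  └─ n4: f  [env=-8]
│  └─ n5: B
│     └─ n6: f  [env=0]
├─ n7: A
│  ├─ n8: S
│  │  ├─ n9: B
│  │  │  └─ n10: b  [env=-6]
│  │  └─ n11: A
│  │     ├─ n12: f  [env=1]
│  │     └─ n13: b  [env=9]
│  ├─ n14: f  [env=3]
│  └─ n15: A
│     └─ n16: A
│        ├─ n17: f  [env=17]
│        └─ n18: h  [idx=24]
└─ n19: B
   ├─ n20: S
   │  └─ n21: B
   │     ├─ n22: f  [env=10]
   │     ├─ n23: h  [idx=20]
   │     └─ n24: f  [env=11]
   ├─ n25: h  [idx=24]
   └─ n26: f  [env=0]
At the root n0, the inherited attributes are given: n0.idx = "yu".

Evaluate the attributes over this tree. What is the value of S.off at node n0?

1. n0.idx = "yu"  [given at root]
2. n2.pre = "vm"  ["vm"]
3. n3.idx = 7  [terminal]
4. n4.env = -8  [terminal]
5. n2.fin = "nw"  ["nw"]
6. n2.sig = "yvm"  ["y" ++ A.pre]
7. n6.env = 0  [terminal]
8. n5.acc = false  [f.env > 0]
9. n5.env = 9  [f.env + 9]
10. n5.lim = "mr"  ["mr"]
11. n1.acc = true  [B₁.env > 8]
12. n1.env = 9  [B₁.env * 2 - 9]
13. n1.lim = "yvmnw"  [A.sig ++ A.fin]
14. n7.pre = "zyu"  ["z" ++ S.idx]
15. n8.idx = "uw"  ["uw"]
16. n10.env = -6  [terminal]
17. n9.acc = false  [b.env > -6]
18. n9.env = 22  [22]
19. n9.lim = "qw"  ["qw"]
20. n11.pre = "uwn"  [S.idx ++ "n"]
21. n12.env = 1  [terminal]
22. n13.env = 9  [terminal]
23. n11.fin = "ruwn"  ["r" ++ A.pre]
24. n11.sig = "nk"  ["nk"]
25. n8.off = 5  [5]
26. n8.live = 16  [len(B.lim) + 14]
27. n14.env = 3  [terminal]
28. n15.pre = "zyuw"  [A₀.pre ++ "w"]
29. n16.pre = "vx"  ["vx"]
30. n17.env = 17  [terminal]
31. n18.idx = 24  [terminal]
32. n16.fin = "wr"  ["wr"]
33. n16.sig = "nm"  ["nm"]
34. n15.fin = "zyuwm"  [A₀.pre ++ "m"]
35. n15.sig = "uwr"  ["u" ++ A₁.fin]
36. n7.fin = "pzyuwm"  ["p" ++ A₁.fin]
37. n7.sig = "uwrr"  [A₁.sig ++ "r"]
38. n20.idx = "nm"  ["nm"]
39. n22.env = 10  [terminal]
40. n23.idx = 20  [terminal]
41. n24.env = 11  [terminal]
42. n21.acc = false  [false]
43. n21.env = 14  [f₁.env + f₀.env - 7]
44. n21.lim = "kv"  ["kv"]
45. n20.off = 13  [B.env - 1]
46. n20.live = 21  [21]
47. n25.idx = 24  [terminal]
48. n26.env = 0  [terminal]
49. n19.acc = true  [true]
50. n19.env = 29  [h.idx * -2 + 77]
51. n19.lim = "xn"  ["xn"]
52. n0.off = 14  [B₁.env + B₀.env - 24]
53. n0.live = 3  [len(A.fin) - 3]

14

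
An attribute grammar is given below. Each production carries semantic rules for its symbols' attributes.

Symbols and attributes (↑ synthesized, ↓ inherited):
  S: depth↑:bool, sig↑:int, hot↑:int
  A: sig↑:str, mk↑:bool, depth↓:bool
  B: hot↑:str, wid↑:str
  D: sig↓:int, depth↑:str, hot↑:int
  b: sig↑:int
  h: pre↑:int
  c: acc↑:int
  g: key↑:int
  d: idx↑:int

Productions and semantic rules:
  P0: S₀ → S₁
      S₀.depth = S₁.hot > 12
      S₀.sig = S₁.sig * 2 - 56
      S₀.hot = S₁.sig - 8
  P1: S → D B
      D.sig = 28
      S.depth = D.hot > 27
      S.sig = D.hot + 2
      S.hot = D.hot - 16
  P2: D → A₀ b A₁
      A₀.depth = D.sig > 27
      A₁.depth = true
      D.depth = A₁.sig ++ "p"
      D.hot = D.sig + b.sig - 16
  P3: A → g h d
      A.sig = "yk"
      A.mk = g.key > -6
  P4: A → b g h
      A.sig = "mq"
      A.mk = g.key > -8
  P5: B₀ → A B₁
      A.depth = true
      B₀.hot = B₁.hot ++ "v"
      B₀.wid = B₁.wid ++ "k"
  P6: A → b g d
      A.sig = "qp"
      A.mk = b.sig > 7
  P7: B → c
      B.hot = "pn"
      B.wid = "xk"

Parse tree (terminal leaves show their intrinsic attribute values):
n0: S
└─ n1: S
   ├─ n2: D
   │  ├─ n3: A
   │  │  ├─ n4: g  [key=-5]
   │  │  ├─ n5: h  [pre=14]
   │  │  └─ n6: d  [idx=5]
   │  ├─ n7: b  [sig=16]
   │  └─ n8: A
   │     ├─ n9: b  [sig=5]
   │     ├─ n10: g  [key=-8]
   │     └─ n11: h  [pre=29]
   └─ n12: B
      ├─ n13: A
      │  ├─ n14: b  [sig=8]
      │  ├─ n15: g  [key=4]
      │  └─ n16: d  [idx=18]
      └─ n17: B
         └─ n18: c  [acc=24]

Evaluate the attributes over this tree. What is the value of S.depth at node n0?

false

1. n2.sig = 28  [28]
2. n3.depth = true  [D.sig > 27]
3. n4.key = -5  [terminal]
4. n5.pre = 14  [terminal]
5. n6.idx = 5  [terminal]
6. n3.sig = "yk"  ["yk"]
7. n3.mk = true  [g.key > -6]
8. n7.sig = 16  [terminal]
9. n8.depth = true  [true]
10. n9.sig = 5  [terminal]
11. n10.key = -8  [terminal]
12. n11.pre = 29  [terminal]
13. n8.sig = "mq"  ["mq"]
14. n8.mk = false  [g.key > -8]
15. n2.depth = "mqp"  [A₁.sig ++ "p"]
16. n2.hot = 28  [D.sig + b.sig - 16]
17. n13.depth = true  [true]
18. n14.sig = 8  [terminal]
19. n15.key = 4  [terminal]
20. n16.idx = 18  [terminal]
21. n13.sig = "qp"  ["qp"]
22. n13.mk = true  [b.sig > 7]
23. n18.acc = 24  [terminal]
24. n17.hot = "pn"  ["pn"]
25. n17.wid = "xk"  ["xk"]
26. n12.hot = "pnv"  [B₁.hot ++ "v"]
27. n12.wid = "xkk"  [B₁.wid ++ "k"]
28. n1.depth = true  [D.hot > 27]
29. n1.sig = 30  [D.hot + 2]
30. n1.hot = 12  [D.hot - 16]
31. n0.depth = false  [S₁.hot > 12]
32. n0.sig = 4  [S₁.sig * 2 - 56]
33. n0.hot = 22  [S₁.sig - 8]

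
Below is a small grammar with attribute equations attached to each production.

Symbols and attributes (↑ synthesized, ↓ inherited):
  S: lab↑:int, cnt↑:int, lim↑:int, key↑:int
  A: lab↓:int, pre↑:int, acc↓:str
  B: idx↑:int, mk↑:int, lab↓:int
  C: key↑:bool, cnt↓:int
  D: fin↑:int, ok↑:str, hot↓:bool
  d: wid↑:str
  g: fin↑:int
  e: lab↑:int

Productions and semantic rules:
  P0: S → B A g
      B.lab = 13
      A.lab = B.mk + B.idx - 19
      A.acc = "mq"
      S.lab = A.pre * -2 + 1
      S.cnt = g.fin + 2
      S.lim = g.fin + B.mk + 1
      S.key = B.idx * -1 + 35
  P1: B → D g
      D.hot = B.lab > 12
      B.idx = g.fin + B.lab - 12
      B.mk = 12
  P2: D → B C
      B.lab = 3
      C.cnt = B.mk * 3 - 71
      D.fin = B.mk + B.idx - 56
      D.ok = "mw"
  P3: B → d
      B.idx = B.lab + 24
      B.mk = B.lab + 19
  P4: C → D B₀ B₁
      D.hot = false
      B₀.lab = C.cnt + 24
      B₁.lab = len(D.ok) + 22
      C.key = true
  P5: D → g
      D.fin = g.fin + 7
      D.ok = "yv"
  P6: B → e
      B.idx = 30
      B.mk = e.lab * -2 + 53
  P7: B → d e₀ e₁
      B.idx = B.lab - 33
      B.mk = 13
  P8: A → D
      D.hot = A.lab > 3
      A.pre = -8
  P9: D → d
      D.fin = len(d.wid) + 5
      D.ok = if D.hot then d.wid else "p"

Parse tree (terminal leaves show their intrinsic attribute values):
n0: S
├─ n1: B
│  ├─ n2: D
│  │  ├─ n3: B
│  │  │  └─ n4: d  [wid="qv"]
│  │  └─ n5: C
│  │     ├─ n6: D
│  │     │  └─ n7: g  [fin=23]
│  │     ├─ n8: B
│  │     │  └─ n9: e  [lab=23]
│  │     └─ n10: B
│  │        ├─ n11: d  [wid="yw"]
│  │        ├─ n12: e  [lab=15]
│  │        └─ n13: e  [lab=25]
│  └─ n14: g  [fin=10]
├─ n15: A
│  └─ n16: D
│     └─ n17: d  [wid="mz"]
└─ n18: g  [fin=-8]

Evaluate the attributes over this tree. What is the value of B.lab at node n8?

1. n1.lab = 13  [13]
2. n2.hot = true  [B.lab > 12]
3. n3.lab = 3  [3]
4. n4.wid = "qv"  [terminal]
5. n3.idx = 27  [B.lab + 24]
6. n3.mk = 22  [B.lab + 19]
7. n5.cnt = -5  [B.mk * 3 - 71]
8. n6.hot = false  [false]
9. n7.fin = 23  [terminal]
10. n6.fin = 30  [g.fin + 7]
11. n6.ok = "yv"  ["yv"]
12. n8.lab = 19  [C.cnt + 24]
13. n9.lab = 23  [terminal]
14. n8.idx = 30  [30]
15. n8.mk = 7  [e.lab * -2 + 53]
16. n10.lab = 24  [len(D.ok) + 22]
17. n11.wid = "yw"  [terminal]
18. n12.lab = 15  [terminal]
19. n13.lab = 25  [terminal]
20. n10.idx = -9  [B.lab - 33]
21. n10.mk = 13  [13]
22. n5.key = true  [true]
23. n2.fin = -7  [B.mk + B.idx - 56]
24. n2.ok = "mw"  ["mw"]
25. n14.fin = 10  [terminal]
26. n1.idx = 11  [g.fin + B.lab - 12]
27. n1.mk = 12  [12]
28. n15.lab = 4  [B.mk + B.idx - 19]
29. n15.acc = "mq"  ["mq"]
30. n16.hot = true  [A.lab > 3]
31. n17.wid = "mz"  [terminal]
32. n16.fin = 7  [len(d.wid) + 5]
33. n16.ok = "mz"  [if D.hot then d.wid else "p"]
34. n15.pre = -8  [-8]
35. n18.fin = -8  [terminal]
36. n0.lab = 17  [A.pre * -2 + 1]
37. n0.cnt = -6  [g.fin + 2]
38. n0.lim = 5  [g.fin + B.mk + 1]
39. n0.key = 24  [B.idx * -1 + 35]

19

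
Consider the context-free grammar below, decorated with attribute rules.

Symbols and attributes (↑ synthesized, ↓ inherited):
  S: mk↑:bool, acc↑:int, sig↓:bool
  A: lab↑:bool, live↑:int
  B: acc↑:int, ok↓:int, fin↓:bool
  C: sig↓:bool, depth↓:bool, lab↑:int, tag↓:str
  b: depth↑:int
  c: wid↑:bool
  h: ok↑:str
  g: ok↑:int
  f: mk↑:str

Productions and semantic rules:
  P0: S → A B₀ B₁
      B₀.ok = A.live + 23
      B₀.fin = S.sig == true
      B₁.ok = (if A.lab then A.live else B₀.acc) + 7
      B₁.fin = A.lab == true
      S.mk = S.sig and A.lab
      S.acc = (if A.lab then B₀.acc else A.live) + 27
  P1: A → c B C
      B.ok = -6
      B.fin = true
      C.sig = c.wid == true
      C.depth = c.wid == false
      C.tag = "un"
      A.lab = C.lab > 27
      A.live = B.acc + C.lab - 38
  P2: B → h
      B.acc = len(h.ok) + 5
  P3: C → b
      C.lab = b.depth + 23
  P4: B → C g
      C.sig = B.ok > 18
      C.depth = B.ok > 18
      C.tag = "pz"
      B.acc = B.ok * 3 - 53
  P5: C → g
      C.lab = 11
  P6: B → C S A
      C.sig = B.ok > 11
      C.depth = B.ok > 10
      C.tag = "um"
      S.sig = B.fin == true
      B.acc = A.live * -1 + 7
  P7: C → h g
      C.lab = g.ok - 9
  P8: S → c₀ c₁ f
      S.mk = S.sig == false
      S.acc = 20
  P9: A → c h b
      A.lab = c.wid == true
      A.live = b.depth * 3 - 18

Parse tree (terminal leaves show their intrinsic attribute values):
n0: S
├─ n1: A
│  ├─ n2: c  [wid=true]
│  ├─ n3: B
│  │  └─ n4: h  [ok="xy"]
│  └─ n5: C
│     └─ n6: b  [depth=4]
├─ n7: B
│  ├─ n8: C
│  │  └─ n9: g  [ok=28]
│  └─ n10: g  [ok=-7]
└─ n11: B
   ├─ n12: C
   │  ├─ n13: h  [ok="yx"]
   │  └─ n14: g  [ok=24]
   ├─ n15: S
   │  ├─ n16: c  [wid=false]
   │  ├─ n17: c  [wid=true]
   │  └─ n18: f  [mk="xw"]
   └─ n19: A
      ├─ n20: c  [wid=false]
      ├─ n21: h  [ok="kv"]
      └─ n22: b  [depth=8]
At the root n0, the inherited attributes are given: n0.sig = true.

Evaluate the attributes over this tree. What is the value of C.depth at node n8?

1. n0.sig = true  [given at root]
2. n2.wid = true  [terminal]
3. n3.ok = -6  [-6]
4. n3.fin = true  [true]
5. n4.ok = "xy"  [terminal]
6. n3.acc = 7  [len(h.ok) + 5]
7. n5.sig = true  [c.wid == true]
8. n5.depth = false  [c.wid == false]
9. n5.tag = "un"  ["un"]
10. n6.depth = 4  [terminal]
11. n5.lab = 27  [b.depth + 23]
12. n1.lab = false  [C.lab > 27]
13. n1.live = -4  [B.acc + C.lab - 38]
14. n7.ok = 19  [A.live + 23]
15. n7.fin = true  [S.sig == true]
16. n8.sig = true  [B.ok > 18]
17. n8.depth = true  [B.ok > 18]
18. n8.tag = "pz"  ["pz"]
19. n9.ok = 28  [terminal]
20. n8.lab = 11  [11]
21. n10.ok = -7  [terminal]
22. n7.acc = 4  [B.ok * 3 - 53]
23. n11.ok = 11  [(if A.lab then A.live else B₀.acc) + 7]
24. n11.fin = false  [A.lab == true]
25. n12.sig = false  [B.ok > 11]
26. n12.depth = true  [B.ok > 10]
27. n12.tag = "um"  ["um"]
28. n13.ok = "yx"  [terminal]
29. n14.ok = 24  [terminal]
30. n12.lab = 15  [g.ok - 9]
31. n15.sig = false  [B.fin == true]
32. n16.wid = false  [terminal]
33. n17.wid = true  [terminal]
34. n18.mk = "xw"  [terminal]
35. n15.mk = true  [S.sig == false]
36. n15.acc = 20  [20]
37. n20.wid = false  [terminal]
38. n21.ok = "kv"  [terminal]
39. n22.depth = 8  [terminal]
40. n19.lab = false  [c.wid == true]
41. n19.live = 6  [b.depth * 3 - 18]
42. n11.acc = 1  [A.live * -1 + 7]
43. n0.mk = false  [S.sig and A.lab]
44. n0.acc = 23  [(if A.lab then B₀.acc else A.live) + 27]

true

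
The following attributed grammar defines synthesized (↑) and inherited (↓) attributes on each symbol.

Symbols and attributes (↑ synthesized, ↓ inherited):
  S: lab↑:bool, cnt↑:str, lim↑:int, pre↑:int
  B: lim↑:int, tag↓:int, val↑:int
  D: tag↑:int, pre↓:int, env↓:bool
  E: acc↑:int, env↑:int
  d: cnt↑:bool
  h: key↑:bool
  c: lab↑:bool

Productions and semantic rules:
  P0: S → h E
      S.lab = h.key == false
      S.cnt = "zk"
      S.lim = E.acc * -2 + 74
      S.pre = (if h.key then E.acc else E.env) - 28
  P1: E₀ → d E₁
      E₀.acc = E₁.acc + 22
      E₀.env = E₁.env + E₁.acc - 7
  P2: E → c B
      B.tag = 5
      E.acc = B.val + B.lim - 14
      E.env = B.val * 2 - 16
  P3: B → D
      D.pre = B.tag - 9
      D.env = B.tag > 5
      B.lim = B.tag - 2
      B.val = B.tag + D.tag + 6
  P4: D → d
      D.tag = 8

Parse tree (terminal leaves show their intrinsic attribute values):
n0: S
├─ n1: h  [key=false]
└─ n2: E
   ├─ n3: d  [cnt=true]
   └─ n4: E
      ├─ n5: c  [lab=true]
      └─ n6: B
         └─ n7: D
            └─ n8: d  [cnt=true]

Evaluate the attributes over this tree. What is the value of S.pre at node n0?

1. n1.key = false  [terminal]
2. n3.cnt = true  [terminal]
3. n5.lab = true  [terminal]
4. n6.tag = 5  [5]
5. n7.pre = -4  [B.tag - 9]
6. n7.env = false  [B.tag > 5]
7. n8.cnt = true  [terminal]
8. n7.tag = 8  [8]
9. n6.lim = 3  [B.tag - 2]
10. n6.val = 19  [B.tag + D.tag + 6]
11. n4.acc = 8  [B.val + B.lim - 14]
12. n4.env = 22  [B.val * 2 - 16]
13. n2.acc = 30  [E₁.acc + 22]
14. n2.env = 23  [E₁.env + E₁.acc - 7]
15. n0.lab = true  [h.key == false]
16. n0.cnt = "zk"  ["zk"]
17. n0.lim = 14  [E.acc * -2 + 74]
18. n0.pre = -5  [(if h.key then E.acc else E.env) - 28]

-5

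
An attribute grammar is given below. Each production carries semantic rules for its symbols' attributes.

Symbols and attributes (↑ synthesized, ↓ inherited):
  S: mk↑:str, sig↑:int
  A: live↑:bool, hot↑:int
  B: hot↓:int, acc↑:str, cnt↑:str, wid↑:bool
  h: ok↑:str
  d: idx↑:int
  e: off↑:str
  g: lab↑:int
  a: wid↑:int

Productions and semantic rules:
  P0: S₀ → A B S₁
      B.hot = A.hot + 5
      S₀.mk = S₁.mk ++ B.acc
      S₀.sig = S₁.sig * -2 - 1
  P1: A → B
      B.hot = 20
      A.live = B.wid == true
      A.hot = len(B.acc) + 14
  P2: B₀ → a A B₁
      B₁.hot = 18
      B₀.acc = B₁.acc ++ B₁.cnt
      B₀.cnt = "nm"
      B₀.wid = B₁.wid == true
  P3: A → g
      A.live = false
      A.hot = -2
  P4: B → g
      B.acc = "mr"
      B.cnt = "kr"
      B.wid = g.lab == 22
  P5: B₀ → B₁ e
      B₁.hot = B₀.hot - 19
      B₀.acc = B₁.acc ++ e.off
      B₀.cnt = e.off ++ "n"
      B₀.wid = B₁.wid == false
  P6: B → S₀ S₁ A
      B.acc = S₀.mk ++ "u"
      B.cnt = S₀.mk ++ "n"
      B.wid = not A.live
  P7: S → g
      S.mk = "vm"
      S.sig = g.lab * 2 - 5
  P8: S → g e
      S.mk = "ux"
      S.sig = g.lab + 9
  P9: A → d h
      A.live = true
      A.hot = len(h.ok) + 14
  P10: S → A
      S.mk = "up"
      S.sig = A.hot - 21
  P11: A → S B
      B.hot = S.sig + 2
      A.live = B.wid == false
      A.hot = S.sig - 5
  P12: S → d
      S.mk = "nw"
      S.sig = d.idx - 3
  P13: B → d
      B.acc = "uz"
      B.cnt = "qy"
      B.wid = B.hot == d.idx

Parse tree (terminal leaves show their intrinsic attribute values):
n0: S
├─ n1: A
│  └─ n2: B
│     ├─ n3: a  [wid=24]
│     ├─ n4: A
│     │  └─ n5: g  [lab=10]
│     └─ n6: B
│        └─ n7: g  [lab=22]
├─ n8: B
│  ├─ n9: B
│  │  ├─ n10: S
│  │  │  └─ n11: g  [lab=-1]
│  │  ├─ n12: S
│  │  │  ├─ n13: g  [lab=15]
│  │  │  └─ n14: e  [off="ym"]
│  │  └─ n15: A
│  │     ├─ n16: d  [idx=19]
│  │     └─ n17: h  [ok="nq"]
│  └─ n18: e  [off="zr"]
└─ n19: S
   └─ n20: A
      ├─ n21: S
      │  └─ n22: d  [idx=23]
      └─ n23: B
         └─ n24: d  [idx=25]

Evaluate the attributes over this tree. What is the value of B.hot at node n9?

4

1. n2.hot = 20  [20]
2. n3.wid = 24  [terminal]
3. n5.lab = 10  [terminal]
4. n4.live = false  [false]
5. n4.hot = -2  [-2]
6. n6.hot = 18  [18]
7. n7.lab = 22  [terminal]
8. n6.acc = "mr"  ["mr"]
9. n6.cnt = "kr"  ["kr"]
10. n6.wid = true  [g.lab == 22]
11. n2.acc = "mrkr"  [B₁.acc ++ B₁.cnt]
12. n2.cnt = "nm"  ["nm"]
13. n2.wid = true  [B₁.wid == true]
14. n1.live = true  [B.wid == true]
15. n1.hot = 18  [len(B.acc) + 14]
16. n8.hot = 23  [A.hot + 5]
17. n9.hot = 4  [B₀.hot - 19]
18. n11.lab = -1  [terminal]
19. n10.mk = "vm"  ["vm"]
20. n10.sig = -7  [g.lab * 2 - 5]
21. n13.lab = 15  [terminal]
22. n14.off = "ym"  [terminal]
23. n12.mk = "ux"  ["ux"]
24. n12.sig = 24  [g.lab + 9]
25. n16.idx = 19  [terminal]
26. n17.ok = "nq"  [terminal]
27. n15.live = true  [true]
28. n15.hot = 16  [len(h.ok) + 14]
29. n9.acc = "vmu"  [S₀.mk ++ "u"]
30. n9.cnt = "vmn"  [S₀.mk ++ "n"]
31. n9.wid = false  [not A.live]
32. n18.off = "zr"  [terminal]
33. n8.acc = "vmuzr"  [B₁.acc ++ e.off]
34. n8.cnt = "zrn"  [e.off ++ "n"]
35. n8.wid = true  [B₁.wid == false]
36. n22.idx = 23  [terminal]
37. n21.mk = "nw"  ["nw"]
38. n21.sig = 20  [d.idx - 3]
39. n23.hot = 22  [S.sig + 2]
40. n24.idx = 25  [terminal]
41. n23.acc = "uz"  ["uz"]
42. n23.cnt = "qy"  ["qy"]
43. n23.wid = false  [B.hot == d.idx]
44. n20.live = true  [B.wid == false]
45. n20.hot = 15  [S.sig - 5]
46. n19.mk = "up"  ["up"]
47. n19.sig = -6  [A.hot - 21]
48. n0.mk = "upvmuzr"  [S₁.mk ++ B.acc]
49. n0.sig = 11  [S₁.sig * -2 - 1]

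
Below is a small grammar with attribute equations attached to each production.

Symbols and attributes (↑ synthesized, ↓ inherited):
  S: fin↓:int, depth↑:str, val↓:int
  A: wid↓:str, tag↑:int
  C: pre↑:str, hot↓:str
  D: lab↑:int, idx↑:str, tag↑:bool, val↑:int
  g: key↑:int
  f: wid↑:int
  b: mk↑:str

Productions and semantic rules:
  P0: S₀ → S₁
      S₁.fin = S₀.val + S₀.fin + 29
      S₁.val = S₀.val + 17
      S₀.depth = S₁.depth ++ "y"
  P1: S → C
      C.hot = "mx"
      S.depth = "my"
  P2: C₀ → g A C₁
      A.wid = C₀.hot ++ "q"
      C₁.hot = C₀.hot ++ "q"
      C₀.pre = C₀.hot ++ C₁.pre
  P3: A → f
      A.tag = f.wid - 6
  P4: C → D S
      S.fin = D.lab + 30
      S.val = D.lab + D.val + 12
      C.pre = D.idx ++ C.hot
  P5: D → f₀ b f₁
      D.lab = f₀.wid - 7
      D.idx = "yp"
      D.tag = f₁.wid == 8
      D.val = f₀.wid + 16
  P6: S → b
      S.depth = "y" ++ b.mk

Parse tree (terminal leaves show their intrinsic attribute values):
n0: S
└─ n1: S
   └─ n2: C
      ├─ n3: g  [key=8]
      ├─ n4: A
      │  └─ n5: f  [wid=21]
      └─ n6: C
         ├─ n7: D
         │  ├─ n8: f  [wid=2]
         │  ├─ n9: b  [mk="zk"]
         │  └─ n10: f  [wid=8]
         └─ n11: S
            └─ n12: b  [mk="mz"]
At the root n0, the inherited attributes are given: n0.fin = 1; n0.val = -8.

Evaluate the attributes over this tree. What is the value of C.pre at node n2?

1. n0.fin = 1  [given at root]
2. n0.val = -8  [given at root]
3. n1.fin = 22  [S₀.val + S₀.fin + 29]
4. n1.val = 9  [S₀.val + 17]
5. n2.hot = "mx"  ["mx"]
6. n3.key = 8  [terminal]
7. n4.wid = "mxq"  [C₀.hot ++ "q"]
8. n5.wid = 21  [terminal]
9. n4.tag = 15  [f.wid - 6]
10. n6.hot = "mxq"  [C₀.hot ++ "q"]
11. n8.wid = 2  [terminal]
12. n9.mk = "zk"  [terminal]
13. n10.wid = 8  [terminal]
14. n7.lab = -5  [f₀.wid - 7]
15. n7.idx = "yp"  ["yp"]
16. n7.tag = true  [f₁.wid == 8]
17. n7.val = 18  [f₀.wid + 16]
18. n11.fin = 25  [D.lab + 30]
19. n11.val = 25  [D.lab + D.val + 12]
20. n12.mk = "mz"  [terminal]
21. n11.depth = "ymz"  ["y" ++ b.mk]
22. n6.pre = "ypmxq"  [D.idx ++ C.hot]
23. n2.pre = "mxypmxq"  [C₀.hot ++ C₁.pre]
24. n1.depth = "my"  ["my"]
25. n0.depth = "myy"  [S₁.depth ++ "y"]

"mxypmxq"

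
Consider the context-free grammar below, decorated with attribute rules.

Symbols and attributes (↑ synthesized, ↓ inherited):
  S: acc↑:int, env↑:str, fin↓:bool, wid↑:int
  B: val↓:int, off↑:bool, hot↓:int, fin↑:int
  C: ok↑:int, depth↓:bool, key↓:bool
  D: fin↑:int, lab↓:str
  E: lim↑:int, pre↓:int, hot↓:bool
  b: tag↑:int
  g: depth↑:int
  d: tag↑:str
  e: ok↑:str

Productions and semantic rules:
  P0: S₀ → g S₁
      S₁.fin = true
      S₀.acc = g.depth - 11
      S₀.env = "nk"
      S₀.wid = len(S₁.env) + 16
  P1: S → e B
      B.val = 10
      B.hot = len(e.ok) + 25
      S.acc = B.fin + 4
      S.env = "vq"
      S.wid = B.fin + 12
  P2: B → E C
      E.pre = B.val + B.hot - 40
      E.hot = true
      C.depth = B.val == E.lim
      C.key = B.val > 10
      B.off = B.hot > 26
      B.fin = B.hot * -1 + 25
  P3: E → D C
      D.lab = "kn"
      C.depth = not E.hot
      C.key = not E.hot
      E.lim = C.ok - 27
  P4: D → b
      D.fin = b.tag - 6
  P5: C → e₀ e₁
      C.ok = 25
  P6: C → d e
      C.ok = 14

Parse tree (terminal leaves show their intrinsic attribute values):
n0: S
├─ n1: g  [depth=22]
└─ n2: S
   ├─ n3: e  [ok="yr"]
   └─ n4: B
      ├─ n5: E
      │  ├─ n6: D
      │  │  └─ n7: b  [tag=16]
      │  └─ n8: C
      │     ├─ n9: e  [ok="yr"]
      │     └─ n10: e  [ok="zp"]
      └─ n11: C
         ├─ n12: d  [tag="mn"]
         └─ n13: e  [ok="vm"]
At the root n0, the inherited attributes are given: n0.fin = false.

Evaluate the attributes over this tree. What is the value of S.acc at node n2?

2

1. n0.fin = false  [given at root]
2. n1.depth = 22  [terminal]
3. n2.fin = true  [true]
4. n3.ok = "yr"  [terminal]
5. n4.val = 10  [10]
6. n4.hot = 27  [len(e.ok) + 25]
7. n5.pre = -3  [B.val + B.hot - 40]
8. n5.hot = true  [true]
9. n6.lab = "kn"  ["kn"]
10. n7.tag = 16  [terminal]
11. n6.fin = 10  [b.tag - 6]
12. n8.depth = false  [not E.hot]
13. n8.key = false  [not E.hot]
14. n9.ok = "yr"  [terminal]
15. n10.ok = "zp"  [terminal]
16. n8.ok = 25  [25]
17. n5.lim = -2  [C.ok - 27]
18. n11.depth = false  [B.val == E.lim]
19. n11.key = false  [B.val > 10]
20. n12.tag = "mn"  [terminal]
21. n13.ok = "vm"  [terminal]
22. n11.ok = 14  [14]
23. n4.off = true  [B.hot > 26]
24. n4.fin = -2  [B.hot * -1 + 25]
25. n2.acc = 2  [B.fin + 4]
26. n2.env = "vq"  ["vq"]
27. n2.wid = 10  [B.fin + 12]
28. n0.acc = 11  [g.depth - 11]
29. n0.env = "nk"  ["nk"]
30. n0.wid = 18  [len(S₁.env) + 16]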